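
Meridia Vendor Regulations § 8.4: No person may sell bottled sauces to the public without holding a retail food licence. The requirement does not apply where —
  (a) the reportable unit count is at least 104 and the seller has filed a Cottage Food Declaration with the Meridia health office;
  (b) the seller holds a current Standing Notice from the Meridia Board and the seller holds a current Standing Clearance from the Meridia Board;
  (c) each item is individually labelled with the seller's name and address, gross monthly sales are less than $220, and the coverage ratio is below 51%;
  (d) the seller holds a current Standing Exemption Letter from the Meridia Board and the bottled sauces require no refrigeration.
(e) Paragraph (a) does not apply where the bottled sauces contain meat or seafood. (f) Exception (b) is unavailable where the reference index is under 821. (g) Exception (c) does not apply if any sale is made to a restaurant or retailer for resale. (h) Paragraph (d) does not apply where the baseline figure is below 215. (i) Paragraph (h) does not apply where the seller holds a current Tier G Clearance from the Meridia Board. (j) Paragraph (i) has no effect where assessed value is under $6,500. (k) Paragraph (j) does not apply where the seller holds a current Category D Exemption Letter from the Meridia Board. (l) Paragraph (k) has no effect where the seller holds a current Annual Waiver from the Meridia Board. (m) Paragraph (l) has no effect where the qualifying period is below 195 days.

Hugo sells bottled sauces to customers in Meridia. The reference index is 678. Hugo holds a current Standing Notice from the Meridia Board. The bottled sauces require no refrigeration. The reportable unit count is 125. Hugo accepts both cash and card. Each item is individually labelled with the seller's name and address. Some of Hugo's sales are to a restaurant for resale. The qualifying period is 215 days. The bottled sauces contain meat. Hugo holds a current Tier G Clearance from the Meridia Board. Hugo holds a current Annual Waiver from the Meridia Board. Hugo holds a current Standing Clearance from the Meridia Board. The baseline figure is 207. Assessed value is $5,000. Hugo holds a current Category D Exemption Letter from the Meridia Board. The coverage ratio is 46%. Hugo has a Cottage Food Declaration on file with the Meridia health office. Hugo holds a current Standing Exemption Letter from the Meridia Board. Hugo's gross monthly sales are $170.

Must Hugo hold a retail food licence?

Yes — Hugo must hold a retail food licence.

All of (a)'s requirements are met (the reportable unit count is 125, meeting the 104 threshold; a Cottage Food Declaration is on file). However, paragraph (e) must be considered: (e) operates against (a): the bottled sauces contain meat. So (a) is unavailable.
Exception (b) is satisfied on its face — a current Standing Notice is held; a current Standing Clearance is held. But applying paragraph (f): (f) operates against (b): the reference index is 678, under the 821 limit. Exception (b) does not apply.
Exception (c) is satisfied on its face — items are individually labelled; gross monthly sales are $170, less than the $220 limit; the coverage ratio is 46%, below the 51% limit. But: (g) applies — some sales are to a restaurant for resale. Exception (c) does not apply.
Exception (d)'s conditions are all satisfied: a current Standing Exemption Letter is held; the bottled sauces are shelf-stable. But: (h) operates against (d): the baseline figure is 207, below the 215 limit. (i) is engaged (a current Tier G Clearance is held), but is set aside by (j): (j) operates — assessed value is $5,000, under the $6,500 limit. (k) is engaged (a current Category D Exemption Letter is held), but is itself disapplied by (l): (l) applies — a current Annual Waiver is held. (m) is not engaged (the qualifying period is 215 days, not below 195 days), so (l) stands. Exception (d) does not apply.
No exception displaces § 8.4.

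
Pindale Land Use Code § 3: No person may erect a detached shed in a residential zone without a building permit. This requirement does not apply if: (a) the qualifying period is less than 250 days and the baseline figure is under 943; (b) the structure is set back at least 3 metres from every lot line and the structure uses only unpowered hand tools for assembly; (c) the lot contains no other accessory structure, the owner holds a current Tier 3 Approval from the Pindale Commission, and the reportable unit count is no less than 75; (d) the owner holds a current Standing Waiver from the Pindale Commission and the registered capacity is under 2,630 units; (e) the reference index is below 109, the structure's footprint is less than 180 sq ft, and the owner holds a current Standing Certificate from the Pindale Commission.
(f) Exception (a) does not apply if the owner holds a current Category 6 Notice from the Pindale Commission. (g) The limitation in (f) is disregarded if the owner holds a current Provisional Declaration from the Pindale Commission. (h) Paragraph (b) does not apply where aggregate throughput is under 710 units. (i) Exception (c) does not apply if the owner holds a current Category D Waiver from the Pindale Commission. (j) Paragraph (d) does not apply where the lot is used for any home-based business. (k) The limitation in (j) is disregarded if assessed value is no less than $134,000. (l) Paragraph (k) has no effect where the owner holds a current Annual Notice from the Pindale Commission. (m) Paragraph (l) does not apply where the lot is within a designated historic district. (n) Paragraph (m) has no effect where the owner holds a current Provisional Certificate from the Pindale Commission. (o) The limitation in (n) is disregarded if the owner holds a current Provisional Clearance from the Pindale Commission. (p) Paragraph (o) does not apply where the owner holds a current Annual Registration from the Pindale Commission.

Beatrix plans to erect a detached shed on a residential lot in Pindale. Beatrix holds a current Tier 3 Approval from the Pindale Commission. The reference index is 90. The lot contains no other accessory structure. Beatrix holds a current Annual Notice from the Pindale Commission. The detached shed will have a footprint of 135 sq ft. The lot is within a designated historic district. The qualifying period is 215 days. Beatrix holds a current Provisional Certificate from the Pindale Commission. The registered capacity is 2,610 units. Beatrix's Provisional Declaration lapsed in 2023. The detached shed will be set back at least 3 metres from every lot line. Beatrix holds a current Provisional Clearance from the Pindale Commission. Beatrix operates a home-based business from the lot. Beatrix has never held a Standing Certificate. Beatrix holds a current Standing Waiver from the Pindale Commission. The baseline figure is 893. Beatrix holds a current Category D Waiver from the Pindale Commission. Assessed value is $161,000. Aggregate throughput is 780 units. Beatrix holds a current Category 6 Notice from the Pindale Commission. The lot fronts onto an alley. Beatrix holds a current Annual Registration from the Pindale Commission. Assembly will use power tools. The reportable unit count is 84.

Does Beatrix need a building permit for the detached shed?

Yes — Beatrix must obtain a building permit.

All of (a)'s requirements are met (the qualifying period is 215 days, less than the 250 days limit; the baseline figure is 893, under the 943 limit). But applying paragraphs (f)–(g): (f) operates against (a): a current Category 6 Notice is held. (g), which would lift (f), is inapplicable — no current Provisional Declaration is held. So (a) is unavailable.
Exception (b) requires that the structure uses only unpowered hand tools for assembly; but assembly uses power tools, so (b) is unavailable.
Exception (c): the lot has no other accessory structure; a current Tier 3 Approval is held; the reportable unit count is 84, meeting the 75 threshold — every condition holds. Turning to paragraph (i): (i) operates — a current Category D Waiver is held. Exception (c) does not apply.
Exception (d): a current Standing Waiver is held; the registered capacity is 2,610 units, under the 2,630 units limit — every condition holds. However, paragraphs (j)–(p) must be considered: (j) is engaged — a home-based business operates on the lot. (k) applies (assessed value is $161,000, meeting the $134,000 threshold), but is set aside by (l): (l) operates against (k): a current Annual Notice is held. (m) would limit (l) — the lot is in a historic district — but (n) sets (m) aside: (n) applies — a current Provisional Certificate is held. (o) would limit (n) — a current Provisional Clearance is held — but (p) sets (o) aside: (p) applies — a current Annual Registration is held. Exception (d) does not apply.
Exception (e) requires that the owner holds a current Standing Certificate from the Pindale Commission; but there is no Standing Certificate in force, so (e) is unavailable.
No exception applies. The general rule governs.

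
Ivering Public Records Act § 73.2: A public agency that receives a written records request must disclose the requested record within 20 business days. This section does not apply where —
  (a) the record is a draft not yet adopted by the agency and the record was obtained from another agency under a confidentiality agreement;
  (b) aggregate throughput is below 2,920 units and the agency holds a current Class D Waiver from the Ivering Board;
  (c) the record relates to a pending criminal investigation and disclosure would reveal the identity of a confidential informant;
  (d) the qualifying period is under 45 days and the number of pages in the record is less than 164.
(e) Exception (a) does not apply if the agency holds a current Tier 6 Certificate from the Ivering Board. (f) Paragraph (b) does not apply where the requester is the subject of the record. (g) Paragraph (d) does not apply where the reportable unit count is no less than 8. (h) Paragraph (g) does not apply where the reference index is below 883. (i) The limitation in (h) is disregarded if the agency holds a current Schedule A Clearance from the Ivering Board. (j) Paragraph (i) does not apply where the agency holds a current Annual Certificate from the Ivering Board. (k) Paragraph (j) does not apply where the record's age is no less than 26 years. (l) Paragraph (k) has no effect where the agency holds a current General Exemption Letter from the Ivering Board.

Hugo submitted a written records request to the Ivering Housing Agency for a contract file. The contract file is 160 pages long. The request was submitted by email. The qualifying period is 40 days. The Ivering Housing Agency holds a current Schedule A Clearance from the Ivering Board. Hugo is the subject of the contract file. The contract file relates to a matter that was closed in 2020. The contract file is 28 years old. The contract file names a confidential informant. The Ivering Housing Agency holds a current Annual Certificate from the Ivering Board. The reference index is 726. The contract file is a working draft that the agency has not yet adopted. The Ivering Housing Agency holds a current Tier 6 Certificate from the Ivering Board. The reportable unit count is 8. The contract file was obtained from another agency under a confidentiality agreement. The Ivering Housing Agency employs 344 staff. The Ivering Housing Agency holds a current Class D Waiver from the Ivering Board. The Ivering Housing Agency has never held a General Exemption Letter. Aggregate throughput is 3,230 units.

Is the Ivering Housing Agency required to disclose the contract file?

Yes — the Ivering Housing Agency must disclose the contract file.

Exception (a) is satisfied on its face — the contract file is an unadopted draft; the contract file was obtained under a confidentiality agreement. Turning to paragraph (e): (e) applies — a current Tier 6 Certificate is held. (a) is therefore removed.
Exception (b) requires that aggregate throughput is below 2,920 units; but aggregate throughput is 3,230 units, not below 2,920 units, so (b) is unavailable.
Exception (c) requires that the record relates to a pending criminal investigation; but the contract file relates to a closed matter, so (c) is unavailable.
Exception (d): the qualifying period is 40 days, under the 45 days limit; the number of pages in the record is 160, less than the 164 limit — every condition holds. However, paragraphs (g)–(l) must be considered: (g) operates — the reportable unit count is 8, meeting the 8 threshold. (h) applies (the reference index is 726, below the 883 limit), but is displaced by (i): (i) is triggered — a current Schedule A Clearance is held. (j) applies (a current Annual Certificate is held), but yields to (k): (k) operates against (j): the record's age is 28 years, meeting the 26 years threshold. (l), which would lift (k), is not engaged — no current General Exemption Letter is held. Exception (d) does not apply.
No exception is made out. the Ivering Housing Agency falls within the general rule.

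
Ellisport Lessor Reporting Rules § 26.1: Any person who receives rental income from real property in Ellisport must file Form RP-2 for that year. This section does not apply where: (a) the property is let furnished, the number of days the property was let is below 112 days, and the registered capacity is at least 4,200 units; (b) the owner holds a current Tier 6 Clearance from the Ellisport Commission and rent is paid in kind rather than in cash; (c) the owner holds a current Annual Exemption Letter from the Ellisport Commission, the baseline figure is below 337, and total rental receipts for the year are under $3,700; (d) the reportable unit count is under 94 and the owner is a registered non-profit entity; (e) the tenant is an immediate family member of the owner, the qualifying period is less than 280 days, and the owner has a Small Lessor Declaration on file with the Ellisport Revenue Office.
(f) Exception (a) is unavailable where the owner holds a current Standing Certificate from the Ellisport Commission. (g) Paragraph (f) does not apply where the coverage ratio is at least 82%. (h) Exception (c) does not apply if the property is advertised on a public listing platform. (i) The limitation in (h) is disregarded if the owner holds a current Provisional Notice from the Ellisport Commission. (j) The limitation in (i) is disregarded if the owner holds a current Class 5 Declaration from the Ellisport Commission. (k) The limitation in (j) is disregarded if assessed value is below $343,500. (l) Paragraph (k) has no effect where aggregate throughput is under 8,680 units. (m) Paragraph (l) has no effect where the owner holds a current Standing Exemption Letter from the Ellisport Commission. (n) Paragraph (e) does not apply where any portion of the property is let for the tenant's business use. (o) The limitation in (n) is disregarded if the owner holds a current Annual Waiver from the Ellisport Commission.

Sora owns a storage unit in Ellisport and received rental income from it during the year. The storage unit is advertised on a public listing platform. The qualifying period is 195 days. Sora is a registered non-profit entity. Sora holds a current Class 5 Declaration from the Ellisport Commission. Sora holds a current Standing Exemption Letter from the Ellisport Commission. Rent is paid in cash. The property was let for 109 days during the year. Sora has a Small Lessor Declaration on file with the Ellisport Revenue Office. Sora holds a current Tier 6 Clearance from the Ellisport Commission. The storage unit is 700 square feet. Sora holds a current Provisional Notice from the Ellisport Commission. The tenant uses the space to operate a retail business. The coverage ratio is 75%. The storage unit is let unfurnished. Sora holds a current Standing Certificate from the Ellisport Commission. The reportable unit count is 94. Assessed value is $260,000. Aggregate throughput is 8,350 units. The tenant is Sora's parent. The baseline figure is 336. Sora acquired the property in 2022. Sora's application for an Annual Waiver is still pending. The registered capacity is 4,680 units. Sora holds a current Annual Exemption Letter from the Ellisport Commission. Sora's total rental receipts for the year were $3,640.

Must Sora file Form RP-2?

Exception (a) fails — the property is let unfurnished.
Exception (b) requires that rent is paid in kind rather than in cash; but rent is paid in cash, so (b) is unavailable.
Exception (c)'s conditions are all satisfied: a current Annual Exemption Letter is held; the baseline figure is 336, below the 337 limit; total rental receipts for the year are $3,640, under the $3,700 limit. Applying paragraphs (h)–(m): (h) is engaged (the property is publicly advertised), but is set aside by (i): (i) operates — a current Provisional Notice is held. (j) operates (a current Class 5 Declaration is held), but is set aside by (k): (k) applies — assessed value is $260,000, below the $343,500 limit. (l) would limit (k) — aggregate throughput is 8,350 units, under the 8,680 units limit — but (m) sets (l) aside: (m) applies — a current Standing Exemption Letter is held. (c) remains available.
Exception (d) fails — the reportable unit count is 94, not under 94.
Exception (e): the tenant is an immediate family member; the qualifying period is 195 days, less than the 280 days limit; a Small Lessor Declaration is on file — every condition holds. However, paragraphs (n)–(o) must be considered: (n) operates against (e): the space is let for business use. (o), which would lift (n), is not engaged — no current Annual Waiver is held. Exception (e) does not apply.

No — exception (c) applies; Sora is not required to file Form RP-2.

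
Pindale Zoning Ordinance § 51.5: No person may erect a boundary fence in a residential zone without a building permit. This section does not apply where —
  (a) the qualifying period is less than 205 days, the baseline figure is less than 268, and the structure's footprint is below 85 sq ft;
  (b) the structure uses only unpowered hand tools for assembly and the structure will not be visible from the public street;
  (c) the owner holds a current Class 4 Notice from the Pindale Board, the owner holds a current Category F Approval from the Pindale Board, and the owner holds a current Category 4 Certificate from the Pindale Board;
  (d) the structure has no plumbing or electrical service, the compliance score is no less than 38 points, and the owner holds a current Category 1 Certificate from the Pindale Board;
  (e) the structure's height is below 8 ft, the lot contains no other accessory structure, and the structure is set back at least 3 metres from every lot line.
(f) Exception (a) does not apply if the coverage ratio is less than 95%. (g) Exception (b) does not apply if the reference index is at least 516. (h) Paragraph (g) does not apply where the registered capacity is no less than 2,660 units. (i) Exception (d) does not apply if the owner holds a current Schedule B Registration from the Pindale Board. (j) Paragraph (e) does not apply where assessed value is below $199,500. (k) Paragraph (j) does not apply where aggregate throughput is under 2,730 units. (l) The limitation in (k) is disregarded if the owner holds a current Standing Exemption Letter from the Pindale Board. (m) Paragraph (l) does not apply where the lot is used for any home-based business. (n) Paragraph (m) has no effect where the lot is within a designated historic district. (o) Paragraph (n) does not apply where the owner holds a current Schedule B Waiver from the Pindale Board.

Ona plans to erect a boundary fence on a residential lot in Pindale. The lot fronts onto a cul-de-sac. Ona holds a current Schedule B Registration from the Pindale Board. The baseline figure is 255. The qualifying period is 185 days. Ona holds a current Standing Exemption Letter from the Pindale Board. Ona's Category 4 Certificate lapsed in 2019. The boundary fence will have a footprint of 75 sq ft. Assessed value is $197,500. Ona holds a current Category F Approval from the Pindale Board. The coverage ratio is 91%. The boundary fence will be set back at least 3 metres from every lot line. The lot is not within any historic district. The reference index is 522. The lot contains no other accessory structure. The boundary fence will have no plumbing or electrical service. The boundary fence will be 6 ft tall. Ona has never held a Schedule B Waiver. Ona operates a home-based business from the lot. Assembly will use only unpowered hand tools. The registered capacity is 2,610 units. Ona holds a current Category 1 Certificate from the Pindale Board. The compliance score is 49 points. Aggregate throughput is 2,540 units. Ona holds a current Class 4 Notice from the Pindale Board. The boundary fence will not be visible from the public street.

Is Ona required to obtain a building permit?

All of (a)'s requirements are met (the qualifying period is 185 days, less than the 205 days limit; the baseline figure is 255, less than the 268 limit; the structure's footprint is 75 sq ft, below the 85 sq ft limit). But: (f) is engaged — the coverage ratio is 91%, less than the 95% limit. So (a) is unavailable.
Exception (b) is satisfied on its face — assembly uses only hand tools; the structure will not be visible from the street. But: (g) operates — the reference index is 522, meeting the 516 threshold. (h) does not operate here (the registered capacity is 2,610 units, short of 2,660 units), so (g) stands. So (b) is unavailable.
Exception (c) requires that the owner holds a current Category 4 Certificate from the Pindale Board; but the Category 4 Certificate is not current, so (c) is unavailable.
Exception (d)'s conditions are all satisfied: there is no plumbing or electrical service; the compliance score is 49 points, meeting the 38 points threshold; a current Category 1 Certificate is held. Turning to paragraph (i): (i) is engaged — a current Schedule B Registration is held. Exception (d) does not apply.
Exception (e) is satisfied on its face — the structure's height is 6 ft, below the 8 ft limit; the lot has no other accessory structure; the setback is at least 3 m on every side. Applying paragraphs (j)–(o): (j) would limit (e) — assessed value is $197,500, below the $199,500 limit — but (k) sets (j) aside: (k) applies — aggregate throughput is 2,540 units, under the 2,730 units limit. (l) is triggered (a current Standing Exemption Letter is held), but is overridden by (m): (m) operates against (l): a home-based business operates on the lot. (n), which would lift (m), is inapplicable — the lot is not in a historic district. Exception (e) stands.

No — exception (e) applies; Ona does not need a building permit.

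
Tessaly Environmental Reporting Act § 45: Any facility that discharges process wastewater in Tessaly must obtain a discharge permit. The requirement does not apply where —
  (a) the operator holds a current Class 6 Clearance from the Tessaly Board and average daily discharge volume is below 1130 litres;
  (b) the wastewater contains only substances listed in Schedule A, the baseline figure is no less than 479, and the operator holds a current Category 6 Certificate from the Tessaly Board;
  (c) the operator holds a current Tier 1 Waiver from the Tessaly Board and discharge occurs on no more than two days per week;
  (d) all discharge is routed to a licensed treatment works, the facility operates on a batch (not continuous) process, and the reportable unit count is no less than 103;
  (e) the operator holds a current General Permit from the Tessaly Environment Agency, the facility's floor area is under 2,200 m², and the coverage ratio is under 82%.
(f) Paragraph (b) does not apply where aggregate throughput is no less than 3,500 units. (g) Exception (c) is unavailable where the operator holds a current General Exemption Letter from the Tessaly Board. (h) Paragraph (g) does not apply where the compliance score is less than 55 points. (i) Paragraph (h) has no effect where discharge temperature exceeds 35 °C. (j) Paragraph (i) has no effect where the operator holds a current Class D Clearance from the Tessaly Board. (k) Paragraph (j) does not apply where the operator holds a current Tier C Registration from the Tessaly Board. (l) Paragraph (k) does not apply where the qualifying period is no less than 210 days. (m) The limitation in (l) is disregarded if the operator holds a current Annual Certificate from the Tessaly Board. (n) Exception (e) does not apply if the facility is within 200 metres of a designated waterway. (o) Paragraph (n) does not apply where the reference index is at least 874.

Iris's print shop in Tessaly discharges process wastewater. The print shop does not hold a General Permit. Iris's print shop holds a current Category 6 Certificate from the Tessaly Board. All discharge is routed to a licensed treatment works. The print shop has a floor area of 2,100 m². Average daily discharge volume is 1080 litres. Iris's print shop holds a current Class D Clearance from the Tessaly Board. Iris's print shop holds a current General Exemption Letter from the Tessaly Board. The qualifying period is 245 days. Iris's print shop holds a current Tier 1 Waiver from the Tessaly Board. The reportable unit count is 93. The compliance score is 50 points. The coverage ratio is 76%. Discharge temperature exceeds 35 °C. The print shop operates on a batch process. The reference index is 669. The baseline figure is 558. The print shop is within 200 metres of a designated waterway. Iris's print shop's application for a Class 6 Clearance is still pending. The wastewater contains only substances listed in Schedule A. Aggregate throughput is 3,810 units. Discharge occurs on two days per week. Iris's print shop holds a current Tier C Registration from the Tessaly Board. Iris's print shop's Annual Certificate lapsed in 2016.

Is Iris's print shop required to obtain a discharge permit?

No — exception (c) applies; Iris's print shop is not required to obtain a discharge permit.

Exception (a) requires that the operator holds a current Class 6 Clearance from the Tessaly Board; but the Class 6 Clearance is not current, so (a) is unavailable.
All of (b)'s requirements are met (the wastewater is Schedule-A-only; the baseline figure is 558, meeting the 479 threshold; a current Category 6 Certificate is held). Turning to paragraph (f): (f) operates against (b): aggregate throughput is 3,810 units, meeting the 3,500 units threshold. So (b) is unavailable.
Exception (c): a current Tier 1 Waiver is held; discharge occurs on no more than two days per week — every condition holds. Applying paragraphs (g)–(m): (g) operates (a current General Exemption Letter is held), but yields to (h): (h) is engaged — the compliance score is 50 points, less than the 55 points limit. (i) would limit (h) — discharge temperature exceeds 35 °C — but (j) sets (i) aside: (j) operates against (i): a current Class D Clearance is held. (k) would limit (j) — a current Tier C Registration is held — but (l) sets (k) aside: (l) operates — the qualifying period is 245 days, meeting the 210 days threshold. (m) does not operate here (no current Annual Certificate is held), so (l) stands. So (c) applies.
Exception (d) fails — the reportable unit count is 93, short of 103.
Exception (e) requires that the operator holds a current General Permit from the Tessaly Environment Agency; but no General Permit is held, so (e) is unavailable.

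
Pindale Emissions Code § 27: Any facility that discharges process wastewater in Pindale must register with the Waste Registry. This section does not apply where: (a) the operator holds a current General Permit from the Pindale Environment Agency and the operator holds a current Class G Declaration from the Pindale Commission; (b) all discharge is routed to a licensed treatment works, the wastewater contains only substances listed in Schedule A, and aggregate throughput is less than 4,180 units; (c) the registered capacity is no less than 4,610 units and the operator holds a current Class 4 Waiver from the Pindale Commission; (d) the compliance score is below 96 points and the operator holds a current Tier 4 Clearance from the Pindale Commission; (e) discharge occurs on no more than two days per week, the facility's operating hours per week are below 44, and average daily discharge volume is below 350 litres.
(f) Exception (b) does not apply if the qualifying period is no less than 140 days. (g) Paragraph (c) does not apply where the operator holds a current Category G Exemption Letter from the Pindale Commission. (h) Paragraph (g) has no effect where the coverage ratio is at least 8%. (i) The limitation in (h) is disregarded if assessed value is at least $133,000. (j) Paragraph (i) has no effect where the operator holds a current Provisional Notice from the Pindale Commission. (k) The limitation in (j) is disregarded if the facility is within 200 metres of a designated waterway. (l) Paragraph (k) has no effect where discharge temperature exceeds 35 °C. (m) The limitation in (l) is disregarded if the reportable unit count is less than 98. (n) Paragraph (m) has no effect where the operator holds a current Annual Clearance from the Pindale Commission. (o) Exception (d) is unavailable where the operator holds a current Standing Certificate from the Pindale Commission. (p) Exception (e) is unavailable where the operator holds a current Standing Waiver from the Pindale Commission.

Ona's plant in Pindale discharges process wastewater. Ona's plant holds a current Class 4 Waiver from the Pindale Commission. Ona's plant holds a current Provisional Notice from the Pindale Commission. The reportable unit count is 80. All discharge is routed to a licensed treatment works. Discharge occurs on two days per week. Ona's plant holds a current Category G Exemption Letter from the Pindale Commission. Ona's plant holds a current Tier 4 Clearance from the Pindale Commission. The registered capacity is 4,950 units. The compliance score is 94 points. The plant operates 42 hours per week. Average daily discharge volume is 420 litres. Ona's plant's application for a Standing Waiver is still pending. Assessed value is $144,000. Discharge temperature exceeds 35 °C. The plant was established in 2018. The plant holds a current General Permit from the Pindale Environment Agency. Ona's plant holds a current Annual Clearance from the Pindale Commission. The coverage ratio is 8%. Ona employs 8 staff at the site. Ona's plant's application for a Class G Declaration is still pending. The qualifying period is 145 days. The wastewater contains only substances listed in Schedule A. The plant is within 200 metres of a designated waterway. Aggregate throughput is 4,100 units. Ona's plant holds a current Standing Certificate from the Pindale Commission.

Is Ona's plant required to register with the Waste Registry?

No — exception (c) applies; Ona's plant is not required to register with the Waste Registry.

Exception (a) requires that the operator holds a current Class G Declaration from the Pindale Commission; but no current Class G Declaration is held, so (a) is unavailable.
All of (b)'s requirements are met (discharge is routed to a licensed treatment works; the wastewater is Schedule-A-only; aggregate throughput is 4,100 units, less than the 4,180 units limit). But: (f) operates — the qualifying period is 145 days, meeting the 140 days threshold. (b) is therefore removed.
Exception (c)'s conditions are all satisfied: the registered capacity is 4,950 units, meeting the 4,610 units threshold; a current Class 4 Waiver is held. Applying paragraphs (g)–(n): (g) would limit (c) — a current Category G Exemption Letter is held — but (h) sets (g) aside: (h) operates against (g): the coverage ratio is 8%, meeting the 8% threshold. (i) would limit (h) — assessed value is $144,000, meeting the $133,000 threshold — but (j) sets (i) aside: (j) operates — a current Provisional Notice is held. (k) is engaged (the plant is within 200 m of a designated waterway), but is set aside by (l): (l) operates — discharge temperature exceeds 35 °C. (m) would limit (l) — the reportable unit count is 80, less than the 98 limit — but (n) sets (m) aside: (n) operates against (m): a current Annual Clearance is held. (c) remains available.
Exception (d)'s conditions are all satisfied: the compliance score is 94 points, below the 96 points limit; a current Tier 4 Clearance is held. Turning to paragraph (o): (o) operates against (d): a current Standing Certificate is held. (d) is therefore removed.
Exception (e) requires that average daily discharge volume is below 350 litres; but average daily discharge volume is 420 litres, not below 350 litres, so (e) is unavailable.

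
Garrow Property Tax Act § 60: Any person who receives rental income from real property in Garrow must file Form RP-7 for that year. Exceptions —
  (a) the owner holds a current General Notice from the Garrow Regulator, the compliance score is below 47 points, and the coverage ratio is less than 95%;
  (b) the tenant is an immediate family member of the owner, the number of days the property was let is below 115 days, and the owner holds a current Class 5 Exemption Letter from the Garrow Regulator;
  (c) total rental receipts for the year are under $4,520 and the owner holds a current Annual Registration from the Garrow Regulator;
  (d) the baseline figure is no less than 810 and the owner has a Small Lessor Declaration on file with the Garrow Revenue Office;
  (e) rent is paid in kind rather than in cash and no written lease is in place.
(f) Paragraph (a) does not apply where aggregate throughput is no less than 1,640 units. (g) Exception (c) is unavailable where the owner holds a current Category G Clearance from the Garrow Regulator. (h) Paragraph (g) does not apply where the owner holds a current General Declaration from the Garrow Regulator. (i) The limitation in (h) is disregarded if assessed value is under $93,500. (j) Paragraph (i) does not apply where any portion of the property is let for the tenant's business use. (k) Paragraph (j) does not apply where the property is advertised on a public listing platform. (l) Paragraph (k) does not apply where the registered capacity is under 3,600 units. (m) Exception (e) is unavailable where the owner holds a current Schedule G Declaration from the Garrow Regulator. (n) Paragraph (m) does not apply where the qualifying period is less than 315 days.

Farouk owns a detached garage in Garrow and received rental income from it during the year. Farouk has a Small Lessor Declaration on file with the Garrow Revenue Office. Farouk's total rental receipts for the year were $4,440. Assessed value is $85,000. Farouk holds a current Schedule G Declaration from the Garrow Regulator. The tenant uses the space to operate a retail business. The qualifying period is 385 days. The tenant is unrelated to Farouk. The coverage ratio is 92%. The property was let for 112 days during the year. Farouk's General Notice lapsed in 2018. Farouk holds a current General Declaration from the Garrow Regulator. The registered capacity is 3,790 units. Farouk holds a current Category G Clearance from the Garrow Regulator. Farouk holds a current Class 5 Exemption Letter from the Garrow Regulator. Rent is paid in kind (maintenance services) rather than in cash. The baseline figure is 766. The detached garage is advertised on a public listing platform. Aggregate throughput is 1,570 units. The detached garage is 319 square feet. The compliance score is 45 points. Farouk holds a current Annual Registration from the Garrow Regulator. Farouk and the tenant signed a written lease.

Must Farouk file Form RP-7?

Exception (a) requires that the owner holds a current General Notice from the Garrow Regulator; but there is no General Notice in force, so (a) is unavailable.
Exception (b) requires that the tenant is an immediate family member of the owner; but the tenant is unrelated to the owner, so (b) is unavailable.
All of (c)'s requirements are met (total rental receipts for the year are $4,440, under the $4,520 limit; a current Annual Registration is held). However, paragraphs (g)–(l) must be considered: (g) applies — a current Category G Clearance is held. (h) is engaged (a current General Declaration is held), but is itself disapplied by (i): (i) operates against (h): assessed value is $85,000, under the $93,500 limit. (j) would limit (i) — the space is let for business use — but (k) sets (j) aside: (k) operates against (j): the property is publicly advertised. (l), which would lift (k), is inapplicable — the registered capacity is 3,790 units, not under 3,600 units. Exception (c) does not apply.
Exception (d) fails — the baseline figure is 766, short of 810.
Exception (e) does not apply: a written lease is in place.
None of the exceptions is available; § 60 applies in full.

Yes — Farouk must file Form RP-7.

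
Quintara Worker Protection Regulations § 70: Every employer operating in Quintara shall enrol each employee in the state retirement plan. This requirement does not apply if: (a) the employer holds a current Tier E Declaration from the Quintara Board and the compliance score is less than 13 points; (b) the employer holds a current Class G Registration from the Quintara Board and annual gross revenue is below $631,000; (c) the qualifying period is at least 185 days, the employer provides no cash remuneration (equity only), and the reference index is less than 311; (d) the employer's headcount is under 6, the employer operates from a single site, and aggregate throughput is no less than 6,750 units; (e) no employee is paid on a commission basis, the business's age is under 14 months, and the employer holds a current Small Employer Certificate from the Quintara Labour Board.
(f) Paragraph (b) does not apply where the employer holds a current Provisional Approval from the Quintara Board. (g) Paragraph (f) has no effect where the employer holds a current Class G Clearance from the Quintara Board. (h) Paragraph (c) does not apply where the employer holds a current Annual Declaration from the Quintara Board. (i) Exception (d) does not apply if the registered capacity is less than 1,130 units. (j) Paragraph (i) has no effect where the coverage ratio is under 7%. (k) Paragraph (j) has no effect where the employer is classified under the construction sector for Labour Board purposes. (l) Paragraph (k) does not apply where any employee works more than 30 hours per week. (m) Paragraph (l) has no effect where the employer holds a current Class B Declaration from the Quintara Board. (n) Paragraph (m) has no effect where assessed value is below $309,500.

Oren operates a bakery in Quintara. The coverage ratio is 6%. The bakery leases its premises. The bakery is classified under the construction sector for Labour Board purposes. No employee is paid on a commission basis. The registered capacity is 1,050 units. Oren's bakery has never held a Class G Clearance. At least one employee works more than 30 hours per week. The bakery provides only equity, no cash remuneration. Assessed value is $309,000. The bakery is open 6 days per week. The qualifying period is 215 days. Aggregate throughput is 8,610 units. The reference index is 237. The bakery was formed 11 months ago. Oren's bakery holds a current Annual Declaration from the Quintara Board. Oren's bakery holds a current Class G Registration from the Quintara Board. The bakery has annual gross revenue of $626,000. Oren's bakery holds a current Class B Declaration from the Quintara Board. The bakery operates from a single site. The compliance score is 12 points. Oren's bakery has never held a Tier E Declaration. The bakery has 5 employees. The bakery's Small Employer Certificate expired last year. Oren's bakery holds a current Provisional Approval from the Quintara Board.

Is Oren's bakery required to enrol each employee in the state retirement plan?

Exception (a) does not apply: the Tier E Declaration is not current.
All of (b)'s requirements are met (a current Class G Registration is held; annual gross revenue is $626,000, below the $631,000 limit). But applying paragraphs (f)–(g): (f) operates against (b): a current Provisional Approval is held. (g) does not operate here (no current Class G Clearance is held), so (f) stands. (b) is therefore removed.
All of (c)'s requirements are met (the qualifying period is 215 days, meeting the 185 days threshold; remuneration is equity-only; the reference index is 237, less than the 311 limit). But: (h) operates — a current Annual Declaration is held. (c) is therefore removed.
Exception (d): the employer's headcount is 5, under the 6 limit; the employer operates from a single site; aggregate throughput is 8,610 units, meeting the 6,750 units threshold — every condition holds. As to paragraphs (i)–(n): (i) applies (the registered capacity is 1,050 units, less than the 1,130 units limit), but yields to (j): (j) is triggered — the coverage ratio is 6%, under the 7% limit. (k) would limit (j) — the bakery is classified under the construction sector — but (l) sets (k) aside: (l) is triggered — at least one employee exceeds 30 hours/week. (m) would limit (l) — a current Class B Declaration is held — but (n) sets (m) aside: (n) operates against (m): assessed value is $309,000, below the $309,500 limit. So (d) applies.
Exception (e) requires that the employer holds a current Small Employer Certificate from the Quintara Labour Board; but the Small Employer Certificate has expired, so (e) is unavailable.

No — exception (d) applies; Oren's bakery is not required to enrol each employee in the state retirement plan.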